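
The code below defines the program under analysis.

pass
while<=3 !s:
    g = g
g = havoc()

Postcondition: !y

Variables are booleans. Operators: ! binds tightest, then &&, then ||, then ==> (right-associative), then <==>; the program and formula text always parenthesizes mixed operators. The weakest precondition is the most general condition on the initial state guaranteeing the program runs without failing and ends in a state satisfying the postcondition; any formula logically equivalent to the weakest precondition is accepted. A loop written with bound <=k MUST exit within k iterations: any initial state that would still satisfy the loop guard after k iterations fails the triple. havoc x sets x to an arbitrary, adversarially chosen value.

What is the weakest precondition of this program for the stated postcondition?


Working backward. After the program, !y must hold.
Before havoc g: !y
Before the loop (bound <=3), unroll the exhaustion recursion (WP_0 = exit-now case; WP_j = one more guarded iteration, up to j = 3):
  WP_0: s && (!y)
  WP_1: ((!s) ==> (s && (!y))) && (s ==> (!y))
  WP_2: ((!s) ==> (((!s) ==> (s && (!y))) && (s ==> (!y)))) && (s ==> (!y))
  WP_3: ((!s) ==> (((!s) ==> (((!s) ==> (s && (!y))) && (s ==> (!y)))) && (s ==> (!y)))) && (s ==> (!y))
So before the loop: ((!s) ==> (((!s) ==> (((!s) ==> (s && (!y))) && (s ==> (!y)))) && (s ==> (!y)))) && (s ==> (!y))
Before skip: ((!s) ==> (((!s) ==> (((!s) ==> (s && (!y))) && (s ==> (!y)))) && (s ==> (!y)))) && (s ==> (!y))
Answer: WP = ((!s) ==> (((!s) ==> (((!s) ==> (s && (!y))) && (s ==> (!y)))) && (s ==> (!y)))) && (s ==> (!y))


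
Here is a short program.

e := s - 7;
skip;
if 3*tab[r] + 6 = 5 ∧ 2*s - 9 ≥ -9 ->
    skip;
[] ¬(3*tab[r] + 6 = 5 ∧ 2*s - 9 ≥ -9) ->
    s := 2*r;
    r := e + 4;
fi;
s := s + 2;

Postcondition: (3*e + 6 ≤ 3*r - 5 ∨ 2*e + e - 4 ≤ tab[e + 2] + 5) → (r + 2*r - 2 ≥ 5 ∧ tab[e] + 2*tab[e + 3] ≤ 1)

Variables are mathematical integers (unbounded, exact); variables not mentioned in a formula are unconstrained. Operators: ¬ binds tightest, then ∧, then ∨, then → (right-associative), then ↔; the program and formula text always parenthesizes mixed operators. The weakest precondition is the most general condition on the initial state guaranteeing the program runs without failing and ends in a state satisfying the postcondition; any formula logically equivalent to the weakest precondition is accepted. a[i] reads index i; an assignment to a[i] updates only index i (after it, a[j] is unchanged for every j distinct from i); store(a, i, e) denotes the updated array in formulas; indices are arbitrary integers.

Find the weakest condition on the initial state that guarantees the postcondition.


Working backward. After the program, the postcondition (3*e + 6 ≤ 3*r - 5 ∨ 2*e + e - 4 ≤ tab[e + 2] + 5) → (r + 2*r - 2 ≥ 5 ∧ tab[e] + 2*tab[e + 3] ≤ 1) must hold; in canonical form it is (3*e ≤ 3*r - 11 ∨ 3*e ≤ tab[e + 2] + 9) → (3*r ≥ 7 ∧ 2*tab[e + 3] + tab[e] ≤ 1).
Before s := s + 2: (3*e ≤ 3*r - 11 ∨ 3*e ≤ tab[e + 2] + 9) → (3*r ≥ 7 ∧ 2*tab[e + 3] + tab[e] ≤ 1)
Then branch requires (3*e ≤ 3*r - 11 ∨ 3*e ≤ tab[e + 2] + 9) → (3*r ≥ 7 ∧ 2*tab[e + 3] + tab[e] ≤ 1); else branch requires 3*e ≥ -5 ∧ 2*tab[e + 3] + tab[e] ≤ 1.
Before the if: ((3*tab[r] = -1 ∧ 2*s ≥ 0) → ((3*e ≤ 3*r - 11 ∨ 3*e ≤ tab[e + 2] + 9) → (3*r ≥ 7 ∧ 2*tab[e + 3] + tab[e] ≤ 1))) ∧ ((¬(3*tab[r] = -1 ∧ 2*s ≥ 0)) → (3*e ≥ -5 ∧ 2*tab[e + 3] + tab[e] ≤ 1))
Before skip: ((3*tab[r] = -1 ∧ 2*s ≥ 0) → ((3*e ≤ 3*r - 11 ∨ 3*e ≤ tab[e + 2] + 9) → (3*r ≥ 7 ∧ 2*tab[e + 3] + tab[e] ≤ 1))) ∧ ((¬(3*tab[r] = -1 ∧ 2*s ≥ 0)) → (3*e ≥ -5 ∧ 2*tab[e + 3] + tab[e] ≤ 1))
Before e := s - 7: ((3*tab[r] = -1 ∧ 2*s ≥ 0) → ((3*s ≤ 3*r + 10 ∨ 3*s ≤ tab[s - 5] + 30) → (3*r ≥ 7 ∧ 2*tab[s - 4] + tab[s - 7] ≤ 1))) ∧ ((¬(3*tab[r] = -1 ∧ 2*s ≥ 0)) → (3*s ≥ 16 ∧ 2*tab[s - 4] + tab[s - 7] ≤ 1))
Answer: WP = ((3*tab[r] = -1 ∧ 2*s ≥ 0) → ((3*s ≤ 3*r + 10 ∨ 3*s ≤ tab[s - 5] + 30) → (3*r ≥ 7 ∧ 2*tab[s - 4] + tab[s - 7] ≤ 1))) ∧ ((¬(3*tab[r] = -1 ∧ 2*s ≥ 0)) → (3*s ≥ 16 ∧ 2*tab[s - 4] + tab[s - 7] ≤ 1))


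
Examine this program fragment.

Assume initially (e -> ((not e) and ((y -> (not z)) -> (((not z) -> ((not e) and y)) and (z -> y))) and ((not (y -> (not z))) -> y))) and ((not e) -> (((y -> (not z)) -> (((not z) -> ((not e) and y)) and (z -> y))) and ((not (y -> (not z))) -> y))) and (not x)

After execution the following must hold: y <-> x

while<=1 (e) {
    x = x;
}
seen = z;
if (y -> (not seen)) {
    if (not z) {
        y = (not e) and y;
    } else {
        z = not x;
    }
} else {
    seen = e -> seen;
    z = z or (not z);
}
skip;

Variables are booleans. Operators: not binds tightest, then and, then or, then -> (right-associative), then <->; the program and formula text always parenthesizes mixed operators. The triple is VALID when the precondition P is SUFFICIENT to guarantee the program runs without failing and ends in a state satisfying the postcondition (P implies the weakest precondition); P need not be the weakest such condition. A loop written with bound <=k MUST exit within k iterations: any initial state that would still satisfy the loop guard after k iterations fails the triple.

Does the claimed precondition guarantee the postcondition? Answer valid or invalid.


Working backward. After the program, y <-> x must hold.
Before skip: y <-> x
Then branch requires ((not z) -> (((not e) and y) <-> x)) and (z -> (y <-> x)); else branch requires y <-> x.
Before the if: ((y -> (not seen)) -> (((not z) -> (((not e) and y) <-> x)) and (z -> (y <-> x)))) and ((not (y -> (not seen))) -> (y <-> x))
Before seen := z: ((y -> (not z)) -> (((not z) -> (((not e) and y) <-> x)) and (z -> (y <-> x)))) and ((not (y -> (not z))) -> (y <-> x))
Before the loop (bound <=1), unroll the exhaustion recursion (WP_0 = exit-now case; WP_j = one more guarded iteration, up to j = 1):
  WP_0: (not e) and ((y -> (not z)) -> (((not z) -> (((not e) and y) <-> x)) and (z -> (y <-> x)))) and ((not (y -> (not z))) -> (y <-> x))
  WP_1: (e -> ((not e) and ((y -> (not z)) -> (((not z) -> (((not e) and y) <-> x)) and (z -> (y <-> x)))) and ((not (y -> (not z))) -> (y <-> x)))) and ((not e) -> (((y -> (not z)) -> (((not z) -> (((not e) and y) <-> x)) and (z -> (y <-> x)))) and ((not (y -> (not z))) -> (y <-> x))))
So before the loop: (e -> ((not e) and ((y -> (not z)) -> (((not z) -> (((not e) and y) <-> x)) and (z -> (y <-> x)))) and ((not (y -> (not z))) -> (y <-> x)))) and ((not e) -> (((y -> (not z)) -> (((not z) -> (((not e) and y) <-> x)) and (z -> (y <-> x)))) and ((not (y -> (not z))) -> (y <-> x))))
The weakest precondition is (e -> ((not e) and ((y -> (not z)) -> (((not z) -> (((not e) and y) <-> x)) and (z -> (y <-> x)))) and ((not (y -> (not z))) -> (y <-> x)))) and ((not e) -> (((y -> (not z)) -> (((not z) -> (((not e) and y) <-> x)) and (z -> (y <-> x)))) and ((not (y -> (not z))) -> (y <-> x)))).
Check whether (e -> ((not e) and ((y -> (not z)) -> (((not z) -> ((not e) and y)) and (z -> y))) and ((not (y -> (not z))) -> y))) and ((not e) -> (((y -> (not z)) -> (((not z) -> ((not e) and y)) and (z -> y))) and ((not (y -> (not z))) -> y))) and (not x) implies it.
Countermodel: at the initial state e = false, x = false, y = true, z = false, the precondition holds but the weakest precondition fails.
Answer: invalid


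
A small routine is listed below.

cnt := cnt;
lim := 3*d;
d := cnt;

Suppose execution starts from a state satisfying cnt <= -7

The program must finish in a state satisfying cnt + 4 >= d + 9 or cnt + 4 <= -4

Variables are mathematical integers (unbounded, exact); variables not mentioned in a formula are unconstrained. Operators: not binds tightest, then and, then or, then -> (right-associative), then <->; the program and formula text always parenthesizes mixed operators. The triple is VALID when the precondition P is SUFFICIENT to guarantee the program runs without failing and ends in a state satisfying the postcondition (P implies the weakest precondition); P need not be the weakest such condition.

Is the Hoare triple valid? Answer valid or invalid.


Working backward. After the program, the postcondition cnt + 4 >= d + 9 or cnt + 4 <= -4 must hold; in canonical form it is cnt >= d + 5 or cnt <= -8.
Before d := cnt: cnt <= -8
Before lim := 3*d: cnt <= -8
Before cnt := cnt: cnt <= -8
The weakest precondition is cnt <= -8.
Check whether cnt <= -7 implies it.
Countermodel: at the initial state cnt = -7, the precondition holds but the weakest precondition fails.
Answer: invalid


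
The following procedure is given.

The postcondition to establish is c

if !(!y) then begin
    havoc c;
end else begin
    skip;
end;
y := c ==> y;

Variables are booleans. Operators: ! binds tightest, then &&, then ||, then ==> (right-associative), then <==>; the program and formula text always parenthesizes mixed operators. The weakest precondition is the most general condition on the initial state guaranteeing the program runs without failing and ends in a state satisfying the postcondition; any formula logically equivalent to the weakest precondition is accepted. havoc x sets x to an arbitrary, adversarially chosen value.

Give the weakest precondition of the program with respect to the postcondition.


Working backward. After the program, c must hold.
Before y := c ==> y: c
Then branch requires false; else branch requires c.
Before the if: (!y) && ((!y) ==> c)
Answer: WP = (!y) && ((!y) ==> c)


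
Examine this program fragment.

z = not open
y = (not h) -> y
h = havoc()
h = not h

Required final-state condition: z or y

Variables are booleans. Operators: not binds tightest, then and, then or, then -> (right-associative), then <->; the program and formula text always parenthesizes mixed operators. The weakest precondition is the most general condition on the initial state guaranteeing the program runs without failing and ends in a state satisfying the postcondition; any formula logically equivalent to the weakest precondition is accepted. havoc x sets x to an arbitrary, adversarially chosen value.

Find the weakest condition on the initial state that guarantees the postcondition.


Working backward. After the program, z or y must hold.
Before h := not h: z or y
Before havoc h: z or y
Before y := (not h) -> y: z or ((not h) -> y)
Before z := not open: (not open) or ((not h) -> y)
Answer: WP = (not open) or ((not h) -> y)


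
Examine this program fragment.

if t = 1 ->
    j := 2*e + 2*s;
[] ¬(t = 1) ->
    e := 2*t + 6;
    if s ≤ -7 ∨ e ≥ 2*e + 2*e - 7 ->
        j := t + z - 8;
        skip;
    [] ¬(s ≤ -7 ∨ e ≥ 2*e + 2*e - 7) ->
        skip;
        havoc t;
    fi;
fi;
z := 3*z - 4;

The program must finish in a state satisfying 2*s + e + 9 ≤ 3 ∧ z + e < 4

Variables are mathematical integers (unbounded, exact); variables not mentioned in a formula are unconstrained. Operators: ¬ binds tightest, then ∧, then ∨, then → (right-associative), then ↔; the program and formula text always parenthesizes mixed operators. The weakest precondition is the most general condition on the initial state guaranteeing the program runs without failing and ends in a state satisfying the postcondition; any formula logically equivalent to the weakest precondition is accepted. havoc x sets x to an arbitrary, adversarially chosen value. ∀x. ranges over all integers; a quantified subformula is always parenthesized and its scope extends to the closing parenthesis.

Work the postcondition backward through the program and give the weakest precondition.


Working backward. After the program, the postcondition 2*s + e + 9 ≤ 3 ∧ z + e < 4 must hold; in canonical form it is e + 2*s ≤ -6 ∧ e + z < 4.
Before z := 3*z - 4: e + 2*s ≤ -6 ∧ e + 3*z < 8
Then branch requires e + 2*s ≤ -6 ∧ e + 3*z < 8; else branch requires ((s ≤ -7 ∨ 6*t ≤ -11) → (2*s + 2*t ≤ -12 ∧ 2*t + 3*z < 2)) ∧ ((¬(s ≤ -7 ∨ 6*t ≤ -11)) → (2*s + 2*t ≤ -12 ∧ 2*t + 3*z < 2)).
Before the if: (t = 1 → (e + 2*s ≤ -6 ∧ e + 3*z < 8)) ∧ ((¬(t = 1)) → (((s ≤ -7 ∨ 6*t ≤ -11) → (2*s + 2*t ≤ -12 ∧ 2*t + 3*z < 2)) ∧ ((¬(s ≤ -7 ∨ 6*t ≤ -11)) → (2*s + 2*t ≤ -12 ∧ 2*t + 3*z < 2))))
Answer: WP = (t = 1 → (e + 2*s ≤ -6 ∧ e + 3*z < 8)) ∧ ((¬(t = 1)) → (((s ≤ -7 ∨ 6*t ≤ -11) → (2*s + 2*t ≤ -12 ∧ 2*t + 3*z < 2)) ∧ ((¬(s ≤ -7 ∨ 6*t ≤ -11)) → (2*s + 2*t ≤ -12 ∧ 2*t + 3*z < 2))))


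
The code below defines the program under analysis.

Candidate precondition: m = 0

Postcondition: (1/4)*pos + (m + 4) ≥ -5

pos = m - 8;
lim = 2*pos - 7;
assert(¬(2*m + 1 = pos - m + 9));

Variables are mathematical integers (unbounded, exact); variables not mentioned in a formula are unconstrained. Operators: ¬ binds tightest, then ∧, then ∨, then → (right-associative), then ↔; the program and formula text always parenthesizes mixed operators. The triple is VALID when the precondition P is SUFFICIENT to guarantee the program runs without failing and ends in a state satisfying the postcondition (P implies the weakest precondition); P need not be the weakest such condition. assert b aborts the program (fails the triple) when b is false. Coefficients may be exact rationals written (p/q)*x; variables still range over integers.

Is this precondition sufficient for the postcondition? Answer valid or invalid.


Working backward. After the program, the postcondition (1/4)*pos + (m + 4) ≥ -5 must hold; in canonical form it is m + (1/4)*pos ≥ -9.
Before assert ¬(2*m + 1 = pos - m + 9): (¬(3*m = pos + 8)) ∧ m + (1/4)*pos ≥ -9
Before lim := 2*pos - 7: (¬(3*m = pos + 8)) ∧ m + (1/4)*pos ≥ -9
Before pos := m - 8: (¬(2*m = 0)) ∧ (5/4)*m ≥ -7
The weakest precondition is (¬(2*m = 0)) ∧ (5/4)*m ≥ -7.
Check whether m = 0 implies it.
Countermodel: at the initial state m = 0, the precondition holds but the weakest precondition fails.
Answer: invalid


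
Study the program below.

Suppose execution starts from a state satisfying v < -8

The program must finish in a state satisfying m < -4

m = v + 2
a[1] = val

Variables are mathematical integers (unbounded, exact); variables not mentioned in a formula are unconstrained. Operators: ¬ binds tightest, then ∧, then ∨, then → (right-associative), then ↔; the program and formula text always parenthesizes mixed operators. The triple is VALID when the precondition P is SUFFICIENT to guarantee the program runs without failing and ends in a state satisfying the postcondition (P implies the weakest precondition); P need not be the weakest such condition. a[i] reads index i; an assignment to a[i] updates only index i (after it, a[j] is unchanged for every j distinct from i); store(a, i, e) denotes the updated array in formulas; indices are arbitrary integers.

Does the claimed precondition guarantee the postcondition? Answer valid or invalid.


Working backward. After the program, m < -4 must hold.
Before a[1] := val: m < -4
Before m := v + 2: v < -6
The weakest precondition is v < -6.
Check whether v < -8 implies it.
Every state satisfying the precondition satisfies the weakest precondition: the implication holds.
Answer: valid


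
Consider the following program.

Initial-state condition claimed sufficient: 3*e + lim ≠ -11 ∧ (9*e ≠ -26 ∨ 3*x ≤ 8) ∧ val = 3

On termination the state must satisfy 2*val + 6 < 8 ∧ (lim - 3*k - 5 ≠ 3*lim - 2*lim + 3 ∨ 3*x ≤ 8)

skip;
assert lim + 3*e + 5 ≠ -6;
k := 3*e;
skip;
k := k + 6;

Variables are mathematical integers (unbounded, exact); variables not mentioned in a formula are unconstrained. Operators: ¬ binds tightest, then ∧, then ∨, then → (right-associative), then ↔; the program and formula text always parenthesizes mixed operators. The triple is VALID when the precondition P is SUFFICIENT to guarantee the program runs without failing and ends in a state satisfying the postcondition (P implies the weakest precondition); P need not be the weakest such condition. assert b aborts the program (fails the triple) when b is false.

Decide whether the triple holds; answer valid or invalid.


Working backward. After the program, the postcondition 2*val + 6 < 8 ∧ (lim - 3*k - 5 ≠ 3*lim - 2*lim + 3 ∨ 3*x ≤ 8) must hold; in canonical form it is 2*val < 2 ∧ (3*k ≠ -8 ∨ 3*x ≤ 8).
Before k := k + 6: 2*val < 2 ∧ (3*k ≠ -26 ∨ 3*x ≤ 8)
Before skip: 2*val < 2 ∧ (3*k ≠ -26 ∨ 3*x ≤ 8)
Before k := 3*e: 2*val < 2 ∧ (9*e ≠ -26 ∨ 3*x ≤ 8)
Before assert lim + 3*e + 5 ≠ -6: 3*e + lim ≠ -11 ∧ 2*val < 2 ∧ (9*e ≠ -26 ∨ 3*x ≤ 8)
Before skip: 3*e + lim ≠ -11 ∧ 2*val < 2 ∧ (9*e ≠ -26 ∨ 3*x ≤ 8)
The weakest precondition is 3*e + lim ≠ -11 ∧ 2*val < 2 ∧ (9*e ≠ -26 ∨ 3*x ≤ 8).
Check whether 3*e + lim ≠ -11 ∧ (9*e ≠ -26 ∨ 3*x ≤ 8) ∧ val = 3 implies it.
Countermodel: at the initial state e = 0, lim = -10, val = 3, x = 0, the precondition holds but the weakest precondition fails.
Answer: invalid


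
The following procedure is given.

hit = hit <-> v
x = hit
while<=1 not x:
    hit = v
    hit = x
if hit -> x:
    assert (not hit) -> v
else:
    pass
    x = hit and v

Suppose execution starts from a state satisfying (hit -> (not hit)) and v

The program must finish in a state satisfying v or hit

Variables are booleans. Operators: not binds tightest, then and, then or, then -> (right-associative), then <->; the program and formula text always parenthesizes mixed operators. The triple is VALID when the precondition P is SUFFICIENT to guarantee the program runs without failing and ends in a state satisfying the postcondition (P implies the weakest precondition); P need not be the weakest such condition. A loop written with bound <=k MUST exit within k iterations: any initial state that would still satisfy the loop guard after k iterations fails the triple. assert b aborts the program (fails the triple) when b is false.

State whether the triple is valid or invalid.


Working backward. After the program, v or hit must hold.
Then branch requires ((not hit) -> v) and (v or hit); else branch requires v or hit.
Before the if: ((hit -> x) -> (((not hit) -> v) and (v or hit))) and ((not (hit -> x)) -> (v or hit))
Before the loop (bound <=1), unroll the exhaustion recursion (WP_0 = exit-now case; WP_j = one more guarded iteration, up to j = 1):
  WP_0: x and ((hit -> x) -> (((not hit) -> v) and (v or hit))) and ((not (hit -> x)) -> (v or hit))
  WP_1: ((not x) -> (x and ((not x) -> v) and (v or x))) and (x -> (((hit -> x) -> (((not hit) -> v) and (v or hit))) and ((not (hit -> x)) -> (v or hit))))
So before the loop: ((not x) -> (x and ((not x) -> v) and (v or x))) and (x -> (((hit -> x) -> (((not hit) -> v) and (v or hit))) and ((not (hit -> x)) -> (v or hit))))
Before x := hit: ((not hit) -> (hit and ((not hit) -> v) and (v or hit))) and (hit -> (((not hit) -> v) and (v or hit)))
Before hit := hit <-> v: ((not (hit <-> v)) -> ((hit <-> v) and ((not (hit <-> v)) -> v) and (v or (hit <-> v)))) and ((hit <-> v) -> (((not (hit <-> v)) -> v) and (v or (hit <-> v))))
The weakest precondition is ((not (hit <-> v)) -> ((hit <-> v) and ((not (hit <-> v)) -> v) and (v or (hit <-> v)))) and ((hit <-> v) -> (((not (hit <-> v)) -> v) and (v or (hit <-> v)))).
Check whether (hit -> (not hit)) and v implies it.
Countermodel: at the initial state hit = false, v = true, the precondition holds but the weakest precondition fails.
Answer: invalid


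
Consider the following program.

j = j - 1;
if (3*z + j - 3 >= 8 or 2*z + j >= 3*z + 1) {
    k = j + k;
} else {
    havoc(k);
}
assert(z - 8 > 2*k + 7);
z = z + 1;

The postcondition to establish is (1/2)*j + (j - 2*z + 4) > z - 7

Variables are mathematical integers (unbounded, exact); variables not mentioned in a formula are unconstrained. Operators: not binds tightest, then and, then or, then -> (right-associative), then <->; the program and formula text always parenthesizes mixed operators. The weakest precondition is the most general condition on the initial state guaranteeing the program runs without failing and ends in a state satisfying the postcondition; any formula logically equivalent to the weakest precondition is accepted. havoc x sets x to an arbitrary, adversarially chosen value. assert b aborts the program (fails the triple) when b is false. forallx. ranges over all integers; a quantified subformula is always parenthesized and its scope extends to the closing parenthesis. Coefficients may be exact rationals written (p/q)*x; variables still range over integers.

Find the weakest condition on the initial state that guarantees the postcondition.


Working backward. After the program, the postcondition (1/2)*j + (j - 2*z + 4) > z - 7 must hold; in canonical form it is (3/2)*j > 3*z - 11.
Before z := z + 1: (3/2)*j > 3*z - 8
Before assert z - 8 > 2*k + 7: z > 2*k + 15 and (3/2)*j > 3*z - 8
Then branch requires z > 2*j + 2*k + 15 and (3/2)*j > 3*z - 8; else branch requires forall k_1. (z > 2*k_1 + 15 and (3/2)*j > 3*z - 8).
Before the if: ((j + 3*z >= 11 or j >= z + 1) -> (z > 2*j + 2*k + 15 and (3/2)*j > 3*z - 8)) and ((not (j + 3*z >= 11 or j >= z + 1)) -> (forall k_1. (z > 2*k_1 + 15 and (3/2)*j > 3*z - 8)))
Before j := j - 1: ((j + 3*z >= 12 or j >= z + 2) -> (z > 2*j + 2*k + 13 and (3/2)*j > 3*z - 13/2)) and ((not (j + 3*z >= 12 or j >= z + 2)) -> (forall k_1. (z > 2*k_1 + 15 and (3/2)*j > 3*z - 13/2)))
Answer: WP = ((j + 3*z >= 12 or j >= z + 2) -> (z > 2*j + 2*k + 13 and (3/2)*j > 3*z - 13/2)) and ((not (j + 3*z >= 12 or j >= z + 2)) -> (forall k_1. (z > 2*k_1 + 15 and (3/2)*j > 3*z - 13/2)))


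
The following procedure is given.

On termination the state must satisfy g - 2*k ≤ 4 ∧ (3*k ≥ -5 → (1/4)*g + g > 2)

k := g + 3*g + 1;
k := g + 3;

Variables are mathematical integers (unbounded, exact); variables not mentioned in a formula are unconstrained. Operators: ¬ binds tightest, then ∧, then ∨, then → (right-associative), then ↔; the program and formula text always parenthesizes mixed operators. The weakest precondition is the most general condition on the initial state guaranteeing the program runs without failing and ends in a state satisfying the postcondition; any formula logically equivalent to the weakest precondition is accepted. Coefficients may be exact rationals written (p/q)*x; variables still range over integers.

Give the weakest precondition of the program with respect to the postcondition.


Working backward. After the program, the postcondition g - 2*k ≤ 4 ∧ (3*k ≥ -5 → (1/4)*g + g > 2) must hold; in canonical form it is g ≤ 2*k + 4 ∧ (3*k ≥ -5 → (5/4)*g > 2).
Before k := g + 3: g ≥ -10 ∧ (3*g ≥ -14 → (5/4)*g > 2)
Before k := g + 3*g + 1: g ≥ -10 ∧ (3*g ≥ -14 → (5/4)*g > 2)
Answer: WP = g ≥ -10 ∧ (3*g ≥ -14 → (5/4)*g > 2)


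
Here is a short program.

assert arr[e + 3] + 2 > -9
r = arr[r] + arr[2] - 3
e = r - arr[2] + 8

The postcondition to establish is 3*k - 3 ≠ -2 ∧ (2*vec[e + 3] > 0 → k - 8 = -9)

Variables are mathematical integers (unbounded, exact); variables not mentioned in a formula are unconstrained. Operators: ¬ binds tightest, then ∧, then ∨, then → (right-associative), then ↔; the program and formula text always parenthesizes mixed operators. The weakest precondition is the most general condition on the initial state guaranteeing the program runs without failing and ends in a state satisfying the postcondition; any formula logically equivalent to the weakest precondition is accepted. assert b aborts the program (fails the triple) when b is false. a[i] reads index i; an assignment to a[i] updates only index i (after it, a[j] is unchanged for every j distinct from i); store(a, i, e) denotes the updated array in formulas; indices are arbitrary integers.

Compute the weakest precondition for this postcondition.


Working backward. After the program, the postcondition 3*k - 3 ≠ -2 ∧ (2*vec[e + 3] > 0 → k - 8 = -9) must hold; in canonical form it is 3*k ≠ 1 ∧ (2*vec[e + 3] > 0 → k = -1).
Before e := r - arr[2] + 8: 3*k ≠ 1 ∧ (2*vec[-arr[2] + r + 11] > 0 → k = -1)
Before r := arr[r] + arr[2] - 3: 3*k ≠ 1 ∧ (2*vec[arr[r] + 8] > 0 → k = -1)
Before assert arr[e + 3] + 2 > -9: arr[e + 3] > -11 ∧ 3*k ≠ 1 ∧ (2*vec[arr[r] + 8] > 0 → k = -1)
Answer: WP = arr[e + 3] > -11 ∧ 3*k ≠ 1 ∧ (2*vec[arr[r] + 8] > 0 → k = -1)


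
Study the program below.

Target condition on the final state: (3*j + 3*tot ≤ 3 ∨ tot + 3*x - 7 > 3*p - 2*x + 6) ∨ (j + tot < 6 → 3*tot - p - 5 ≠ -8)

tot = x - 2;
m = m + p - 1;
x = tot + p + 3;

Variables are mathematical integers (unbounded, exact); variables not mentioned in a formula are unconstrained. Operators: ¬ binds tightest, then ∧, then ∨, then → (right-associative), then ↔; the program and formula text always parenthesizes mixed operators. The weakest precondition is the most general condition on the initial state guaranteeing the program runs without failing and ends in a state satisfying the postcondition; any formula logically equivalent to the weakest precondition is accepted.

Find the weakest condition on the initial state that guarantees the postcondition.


Working backward. After the program, the postcondition (3*j + 3*tot ≤ 3 ∨ tot + 3*x - 7 > 3*p - 2*x + 6) ∨ (j + tot < 6 → 3*tot - p - 5 ≠ -8) must hold; in canonical form it is 3*j + 3*tot ≤ 3 ∨ tot + 5*x > 3*p + 13 ∨ (j + tot < 6 → 3*tot ≠ p - 3).
Before x := tot + p + 3: 3*j + 3*tot ≤ 3 ∨ 2*p + 6*tot > -2 ∨ (j + tot < 6 → 3*tot ≠ p - 3)
Before m := m + p - 1: 3*j + 3*tot ≤ 3 ∨ 2*p + 6*tot > -2 ∨ (j + tot < 6 → 3*tot ≠ p - 3)
Before tot := x - 2: 3*j + 3*x ≤ 9 ∨ 2*p + 6*x > 10 ∨ (j + x < 8 → 3*x ≠ p + 3)
Answer: WP = 3*j + 3*x ≤ 9 ∨ 2*p + 6*x > 10 ∨ (j + x < 8 → 3*x ≠ p + 3)


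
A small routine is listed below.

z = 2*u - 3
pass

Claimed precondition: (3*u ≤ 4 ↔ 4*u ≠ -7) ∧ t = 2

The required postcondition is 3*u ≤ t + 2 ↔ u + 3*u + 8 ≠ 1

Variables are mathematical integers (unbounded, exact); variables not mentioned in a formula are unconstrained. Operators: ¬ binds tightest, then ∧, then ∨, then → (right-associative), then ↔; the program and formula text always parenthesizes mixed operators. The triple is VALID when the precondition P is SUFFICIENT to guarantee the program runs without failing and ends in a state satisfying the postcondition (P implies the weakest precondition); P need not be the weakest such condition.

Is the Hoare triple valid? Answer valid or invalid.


Working backward. After the program, the postcondition 3*u ≤ t + 2 ↔ u + 3*u + 8 ≠ 1 must hold; in canonical form it is 3*u ≤ t + 2 ↔ 4*u ≠ -7.
Before skip: 3*u ≤ t + 2 ↔ 4*u ≠ -7
Before z := 2*u - 3: 3*u ≤ t + 2 ↔ 4*u ≠ -7
The weakest precondition is 3*u ≤ t + 2 ↔ 4*u ≠ -7.
Check whether (3*u ≤ 4 ↔ 4*u ≠ -7) ∧ t = 2 implies it.
Every state satisfying the precondition satisfies the weakest precondition: the implication holds.
Answer: valid


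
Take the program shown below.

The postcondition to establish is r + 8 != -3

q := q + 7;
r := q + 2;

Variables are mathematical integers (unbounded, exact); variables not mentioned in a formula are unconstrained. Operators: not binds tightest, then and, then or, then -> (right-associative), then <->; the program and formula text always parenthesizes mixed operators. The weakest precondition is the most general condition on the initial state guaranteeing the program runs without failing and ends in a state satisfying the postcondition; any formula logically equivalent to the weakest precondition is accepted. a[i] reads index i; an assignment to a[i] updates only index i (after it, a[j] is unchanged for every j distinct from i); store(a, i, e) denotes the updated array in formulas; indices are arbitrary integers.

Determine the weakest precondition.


Working backward. After the program, the postcondition r + 8 != -3 must hold; in canonical form it is r != -11.
Before r := q + 2: q != -13
Before q := q + 7: q != -20
Answer: WP = q != -20


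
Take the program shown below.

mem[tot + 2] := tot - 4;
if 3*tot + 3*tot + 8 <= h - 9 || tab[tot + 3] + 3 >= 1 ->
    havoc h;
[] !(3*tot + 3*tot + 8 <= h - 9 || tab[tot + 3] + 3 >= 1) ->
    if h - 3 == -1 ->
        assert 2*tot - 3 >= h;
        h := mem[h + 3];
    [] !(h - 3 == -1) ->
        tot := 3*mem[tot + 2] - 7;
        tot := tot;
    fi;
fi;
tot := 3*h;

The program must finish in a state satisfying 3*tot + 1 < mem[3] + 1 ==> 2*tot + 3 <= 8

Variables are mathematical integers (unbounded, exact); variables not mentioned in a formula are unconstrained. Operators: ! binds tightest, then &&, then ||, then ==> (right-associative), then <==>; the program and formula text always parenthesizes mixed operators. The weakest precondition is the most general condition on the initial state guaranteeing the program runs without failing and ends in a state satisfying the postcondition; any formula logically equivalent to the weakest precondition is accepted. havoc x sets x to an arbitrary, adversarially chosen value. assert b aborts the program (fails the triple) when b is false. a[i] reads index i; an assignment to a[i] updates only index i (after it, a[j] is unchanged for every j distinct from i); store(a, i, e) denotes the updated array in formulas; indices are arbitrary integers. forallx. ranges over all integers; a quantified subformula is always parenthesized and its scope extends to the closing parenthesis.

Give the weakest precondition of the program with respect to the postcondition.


Working backward. After the program, the postcondition 3*tot + 1 < mem[3] + 1 ==> 2*tot + 3 <= 8 must hold; in canonical form it is 3*tot < mem[3] ==> 2*tot <= 5.
Before tot := 3*h: 9*h < mem[3] ==> 6*h <= 5
Then branch requires forall h_1. (9*h_1 < mem[3] ==> 6*h_1 <= 5); else branch requires (h == 2 ==> (2*tot >= h + 3 && (9*mem[h + 3] < mem[3] ==> 6*mem[h + 3] <= 5))) && ((!(h == 2)) ==> (9*h < mem[3] ==> 6*h <= 5)).
Before the if: ((6*tot <= h - 17 || tab[tot + 3] >= -2) ==> (forall h_1. (9*h_1 < mem[3] ==> 6*h_1 <= 5))) && ((!(6*tot <= h - 17 || tab[tot + 3] >= -2)) ==> ((h == 2 ==> (2*tot >= h + 3 && (9*mem[h + 3] < mem[3] ==> 6*mem[h + 3] <= 5))) && ((!(h == 2)) ==> (9*h < mem[3] ==> 6*h <= 5))))
Before mem[tot + 2] := tot - 4: ((6*tot <= h - 17 || tab[tot + 3] >= -2) ==> (forall h_1. (9*h_1 < store(mem, tot + 2, tot - 4)[3] ==> 6*h_1 <= 5))) && ((!(6*tot <= h - 17 || tab[tot + 3] >= -2)) ==> ((h == 2 ==> (2*tot >= h + 3 && (9*store(mem, tot + 2, tot - 4)[h + 3] < store(mem, tot + 2, tot - 4)[3] ==> 6*store(mem, tot + 2, tot - 4)[h + 3] <= 5))) && ((!(h == 2)) ==> (9*h < store(mem, tot + 2, tot - 4)[3] ==> 6*h <= 5))))
Answer: WP = ((6*tot <= h - 17 || tab[tot + 3] >= -2) ==> (forall h_1. (9*h_1 < store(mem, tot + 2, tot - 4)[3] ==> 6*h_1 <= 5))) && ((!(6*tot <= h - 17 || tab[tot + 3] >= -2)) ==> ((h == 2 ==> (2*tot >= h + 3 && (9*store(mem, tot + 2, tot - 4)[h + 3] < store(mem, tot + 2, tot - 4)[3] ==> 6*store(mem, tot + 2, tot - 4)[h + 3] <= 5))) && ((!(h == 2)) ==> (9*h < store(mem, tot + 2, tot - 4)[3] ==> 6*h <= 5))))


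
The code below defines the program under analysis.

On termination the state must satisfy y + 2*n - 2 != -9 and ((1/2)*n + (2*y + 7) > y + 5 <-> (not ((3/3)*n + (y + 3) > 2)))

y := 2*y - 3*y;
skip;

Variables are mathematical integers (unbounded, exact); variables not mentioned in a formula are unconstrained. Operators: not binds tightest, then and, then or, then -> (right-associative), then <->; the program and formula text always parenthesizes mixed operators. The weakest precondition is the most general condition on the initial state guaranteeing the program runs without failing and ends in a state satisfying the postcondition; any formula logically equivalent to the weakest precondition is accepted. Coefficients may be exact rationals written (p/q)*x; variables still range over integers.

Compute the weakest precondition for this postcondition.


Working backward. After the program, the postcondition y + 2*n - 2 != -9 and ((1/2)*n + (2*y + 7) > y + 5 <-> (not ((3/3)*n + (y + 3) > 2))) must hold; in canonical form it is 2*n + y != -7 and ((1/2)*n + y > -2 <-> (not (n + y > -1))).
Before skip: 2*n + y != -7 and ((1/2)*n + y > -2 <-> (not (n + y > -1)))
Before y := 2*y - 3*y: 2*n != y - 7 and ((1/2)*n > y - 2 <-> (not (n > y - 1)))
Answer: WP = 2*n != y - 7 and ((1/2)*n > y - 2 <-> (not (n > y - 1)))


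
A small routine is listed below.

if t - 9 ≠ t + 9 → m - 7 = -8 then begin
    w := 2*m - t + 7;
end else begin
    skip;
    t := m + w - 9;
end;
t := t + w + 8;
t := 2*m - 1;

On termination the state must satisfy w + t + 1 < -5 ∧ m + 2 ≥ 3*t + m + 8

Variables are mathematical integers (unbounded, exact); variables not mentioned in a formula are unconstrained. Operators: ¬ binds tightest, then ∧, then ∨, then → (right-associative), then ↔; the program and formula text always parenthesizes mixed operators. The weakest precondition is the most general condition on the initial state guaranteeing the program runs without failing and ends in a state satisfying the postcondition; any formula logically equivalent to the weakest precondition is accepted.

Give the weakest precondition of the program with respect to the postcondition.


Working backward. After the program, the postcondition w + t + 1 < -5 ∧ m + 2 ≥ 3*t + m + 8 must hold; in canonical form it is t + w < -6 ∧ 3*t ≤ -6.
Before t := 2*m - 1: 2*m + w < -5 ∧ 6*m ≤ -3
Before t := t + w + 8: 2*m + w < -5 ∧ 6*m ≤ -3
Then branch requires 4*m < t - 12 ∧ 6*m ≤ -3; else branch requires 2*m + w < -5 ∧ 6*m ≤ -3.
Before the if: (m = -1 → (4*m < t - 12 ∧ 6*m ≤ -3)) ∧ ((¬(m = -1)) → (2*m + w < -5 ∧ 6*m ≤ -3))
Answer: WP = (m = -1 → (4*m < t - 12 ∧ 6*m ≤ -3)) ∧ ((¬(m = -1)) → (2*m + w < -5 ∧ 6*m ≤ -3))


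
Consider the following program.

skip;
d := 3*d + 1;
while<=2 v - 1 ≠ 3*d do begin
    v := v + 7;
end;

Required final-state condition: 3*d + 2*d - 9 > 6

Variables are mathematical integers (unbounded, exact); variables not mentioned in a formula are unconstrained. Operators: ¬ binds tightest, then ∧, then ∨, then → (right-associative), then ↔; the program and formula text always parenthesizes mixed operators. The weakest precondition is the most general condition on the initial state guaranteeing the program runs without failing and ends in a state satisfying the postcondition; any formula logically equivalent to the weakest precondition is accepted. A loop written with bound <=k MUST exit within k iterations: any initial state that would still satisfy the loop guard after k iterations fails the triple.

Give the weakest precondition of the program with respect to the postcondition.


Working backward. After the program, the postcondition 3*d + 2*d - 9 > 6 must hold; in canonical form it is 5*d > 15.
Before the loop (bound <=2), unroll the exhaustion recursion (WP_0 = exit-now case; WP_j = one more guarded iteration, up to j = 2):
  WP_0: (¬(v ≠ 3*d + 1)) ∧ 5*d > 15
  WP_1: (v ≠ 3*d + 1 → ((¬(v ≠ 3*d - 6)) ∧ 5*d > 15)) ∧ ((¬(v ≠ 3*d + 1)) → 5*d > 15)
  WP_2: (v ≠ 3*d + 1 → ((v ≠ 3*d - 6 → ((¬(v ≠ 3*d - 13)) ∧ 5*d > 15)) ∧ ((¬(v ≠ 3*d - 6)) → 5*d > 15))) ∧ ((¬(v ≠ 3*d + 1)) → 5*d > 15)
So before the loop: (v ≠ 3*d + 1 → ((v ≠ 3*d - 6 → ((¬(v ≠ 3*d - 13)) ∧ 5*d > 15)) ∧ ((¬(v ≠ 3*d - 6)) → 5*d > 15))) ∧ ((¬(v ≠ 3*d + 1)) → 5*d > 15)
Before d := 3*d + 1: (v ≠ 9*d + 4 → ((v ≠ 9*d - 3 → ((¬(v ≠ 9*d - 10)) ∧ 15*d > 10)) ∧ ((¬(v ≠ 9*d - 3)) → 15*d > 10))) ∧ ((¬(v ≠ 9*d + 4)) → 15*d > 10)
Before skip: (v ≠ 9*d + 4 → ((v ≠ 9*d - 3 → ((¬(v ≠ 9*d - 10)) ∧ 15*d > 10)) ∧ ((¬(v ≠ 9*d - 3)) → 15*d > 10))) ∧ ((¬(v ≠ 9*d + 4)) → 15*d > 10)
Answer: WP = (v ≠ 9*d + 4 → ((v ≠ 9*d - 3 → ((¬(v ≠ 9*d - 10)) ∧ 15*d > 10)) ∧ ((¬(v ≠ 9*d - 3)) → 15*d > 10))) ∧ ((¬(v ≠ 9*d + 4)) → 15*d > 10)


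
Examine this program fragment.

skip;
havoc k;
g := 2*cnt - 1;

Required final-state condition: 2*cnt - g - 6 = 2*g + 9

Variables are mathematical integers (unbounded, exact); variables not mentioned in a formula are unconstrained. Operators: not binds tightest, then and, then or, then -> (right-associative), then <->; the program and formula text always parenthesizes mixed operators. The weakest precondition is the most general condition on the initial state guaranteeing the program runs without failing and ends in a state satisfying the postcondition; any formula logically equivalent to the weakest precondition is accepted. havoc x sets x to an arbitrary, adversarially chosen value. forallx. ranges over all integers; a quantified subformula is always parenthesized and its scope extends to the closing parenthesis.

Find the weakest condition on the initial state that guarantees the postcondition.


Working backward. After the program, the postcondition 2*cnt - g - 6 = 2*g + 9 must hold; in canonical form it is 2*cnt = 3*g + 15.
Before g := 2*cnt - 1: 4*cnt = -12
Before havoc k: 4*cnt = -12
Before skip: 4*cnt = -12
Answer: WP = 4*cnt = -12


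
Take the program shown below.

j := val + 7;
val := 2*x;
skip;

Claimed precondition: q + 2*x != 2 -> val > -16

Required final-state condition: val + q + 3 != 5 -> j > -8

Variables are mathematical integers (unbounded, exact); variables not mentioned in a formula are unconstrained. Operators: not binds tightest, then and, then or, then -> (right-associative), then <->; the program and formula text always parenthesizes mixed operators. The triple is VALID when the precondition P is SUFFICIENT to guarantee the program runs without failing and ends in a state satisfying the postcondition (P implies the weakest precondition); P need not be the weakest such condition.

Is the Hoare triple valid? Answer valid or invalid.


Working backward. After the program, the postcondition val + q + 3 != 5 -> j > -8 must hold; in canonical form it is q + val != 2 -> j > -8.
Before skip: q + val != 2 -> j > -8
Before val := 2*x: q + 2*x != 2 -> j > -8
Before j := val + 7: q + 2*x != 2 -> val > -15
The weakest precondition is q + 2*x != 2 -> val > -15.
Check whether q + 2*x != 2 -> val > -16 implies it.
Countermodel: at the initial state q = 3, val = -15, x = 0, the precondition holds but the weakest precondition fails.
Answer: invalid


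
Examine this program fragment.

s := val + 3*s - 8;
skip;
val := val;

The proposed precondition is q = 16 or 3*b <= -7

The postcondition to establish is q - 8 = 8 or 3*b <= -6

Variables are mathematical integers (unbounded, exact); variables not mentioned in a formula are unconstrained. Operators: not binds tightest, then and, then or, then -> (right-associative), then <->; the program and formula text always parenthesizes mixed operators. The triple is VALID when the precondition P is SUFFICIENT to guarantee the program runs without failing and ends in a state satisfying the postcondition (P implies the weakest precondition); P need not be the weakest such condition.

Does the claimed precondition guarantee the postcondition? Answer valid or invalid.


Working backward. After the program, the postcondition q - 8 = 8 or 3*b <= -6 must hold; in canonical form it is q = 16 or 3*b <= -6.
Before val := val: q = 16 or 3*b <= -6
Before skip: q = 16 or 3*b <= -6
Before s := val + 3*s - 8: q = 16 or 3*b <= -6
The weakest precondition is q = 16 or 3*b <= -6.
Check whether q = 16 or 3*b <= -7 implies it.
Every state satisfying the precondition satisfies the weakest precondition: the implication holds.
Answer: valid


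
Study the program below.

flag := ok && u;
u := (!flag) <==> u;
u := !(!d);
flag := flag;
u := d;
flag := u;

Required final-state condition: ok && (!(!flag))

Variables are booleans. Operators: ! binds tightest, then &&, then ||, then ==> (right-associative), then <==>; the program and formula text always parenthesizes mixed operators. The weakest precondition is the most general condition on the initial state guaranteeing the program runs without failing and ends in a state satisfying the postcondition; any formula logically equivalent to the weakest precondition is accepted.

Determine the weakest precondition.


Working backward. After the program, the postcondition ok && (!(!flag)) must hold; in canonical form it is ok && flag.
Before flag := u: ok && u
Before u := d: ok && d
Before flag := flag: ok && d
Before u := !(!d): ok && d
Before u := (!flag) <==> u: ok && d
Before flag := ok && u: ok && d
Answer: WP = ok && d
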